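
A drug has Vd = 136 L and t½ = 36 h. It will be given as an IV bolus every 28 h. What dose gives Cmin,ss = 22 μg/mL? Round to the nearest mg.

τ/t½ = 28/36 ≈ 0.77778, so f = (1/2)^(28/36) ≈ 0.583265.
Cmin,ss = (D/Vd)·f/(1−f), so D = Cmin,ss·Vd·(1−f)/f.
D = 22 × 136 × (1−f)/f ≈ 22 × 136 × 0.71449 ≈ 2137.75 mg.

2138 mg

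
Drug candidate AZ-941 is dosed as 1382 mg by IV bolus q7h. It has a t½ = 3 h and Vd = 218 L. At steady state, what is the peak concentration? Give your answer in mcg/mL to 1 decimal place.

7.9 mcg/mL

Over one 7-h interval, 7/3 ≈ 2.3333 half-lives elapse, leaving f ≈ 0.1984 of each dose.
Accumulation ratio R = 1/(1 − f) ≈ 1/0.8016 ≈ 1.2475.
Each bolus raises the concentration by D/Vd = 1382/218 ≈ 6.339 mcg/mL.
Steady-state peak Cmax,ss = C₀·R ≈ 6.339 × 1.2475 ≈ 7.908 mcg/mL.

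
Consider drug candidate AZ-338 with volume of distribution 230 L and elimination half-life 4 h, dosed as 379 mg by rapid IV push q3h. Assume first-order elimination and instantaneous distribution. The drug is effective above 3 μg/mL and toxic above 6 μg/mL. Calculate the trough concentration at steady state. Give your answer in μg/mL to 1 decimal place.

2.4 μg/mL

k = ln2/t½ = ln2/4 ≈ 0.173287 h⁻¹; fraction remaining f = e^(−kτ) = e^(−0.173287×3) ≈ 0.5946.
Accumulation ratio R = 1/(1 − f) ≈ 1/0.4054 ≈ 2.4667.
Each bolus raises the concentration by D/Vd = 379/230 ≈ 1.648 μg/mL.
Steady-state peak Cmax,ss = C₀·R ≈ 1.648 × 2.4667 ≈ 4.065 μg/mL.
One interval later, Cmin,ss = Cmax,ss·e^(−kτ) ≈ 4.065 × 0.5946 ≈ 2.417 μg/mL.
Trough 2.4 μg/mL vs MEC 3 μg/mL: subtherapeutic.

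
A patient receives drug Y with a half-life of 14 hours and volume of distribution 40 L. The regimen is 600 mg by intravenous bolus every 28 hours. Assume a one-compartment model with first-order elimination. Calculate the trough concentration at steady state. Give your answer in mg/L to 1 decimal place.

The dosing interval is 2 half-lives, so f = 2^(−2) = 0.25.
Accumulation ratio R = 1/(1 − f) = 1/0.75 = 4/3.
Single-dose peak C₀ = D/Vd = 600/40 = 15 mg/L.
Steady-state peak Cmax,ss = C₀·R = 15 × 4/3 ≈ 20.000 mg/L.
Steady-state trough Cmin,ss = Cmax,ss·f ≈ 20.000 × 0.25 ≈ 5.000 mg/L.

5.0 mg/L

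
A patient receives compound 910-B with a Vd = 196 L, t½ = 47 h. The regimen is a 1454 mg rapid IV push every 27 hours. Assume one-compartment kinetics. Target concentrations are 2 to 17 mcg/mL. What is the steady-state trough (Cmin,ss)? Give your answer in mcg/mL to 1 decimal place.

τ/t½ = 27/47 ≈ 0.57447, so fraction remaining f = (1/2)^(27/47) ≈ 0.6715.
Each bolus raises the concentration by D/Vd = 1454/196 ≈ 7.418 mcg/mL.
Steady-state trough Cmin,ss = C₀·f/(1−f) ≈ 7.418 × 0.6715/0.3285 ≈ 15.163 mcg/mL.
Trough 15.2 mcg/mL vs MEC 2 mcg/mL: adequate.

15.2 mcg/mL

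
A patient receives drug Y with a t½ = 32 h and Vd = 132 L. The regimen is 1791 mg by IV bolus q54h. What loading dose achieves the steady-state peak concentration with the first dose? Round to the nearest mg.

f = (1/2)^(54/32) ≈ 0.310464; accumulation ratio R = 1/(1−f) ≈ 1.45025.
Loading dose to hit Cmax,ss on first dose: D_load = D_maint·R ≈ 1791 × 1.45025 ≈ 2597.40 mg.

2597 mg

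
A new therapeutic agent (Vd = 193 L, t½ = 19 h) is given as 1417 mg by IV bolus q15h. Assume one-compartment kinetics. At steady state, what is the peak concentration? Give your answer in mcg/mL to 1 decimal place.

17.4 mcg/mL

k = ln2/t½ = ln2/19 ≈ 0.036481 h⁻¹; fraction remaining f = e^(−kτ) = e^(−0.036481×15) ≈ 0.5786.
Accumulation ratio R = 1/(1 − f) ≈ 1/0.4214 ≈ 2.3730.
Each bolus raises the concentration by D/Vd = 1417/193 ≈ 7.342 mcg/mL.
Cmax,ss = C₀/(1 − f) ≈ 7.342/0.4214 ≈ 17.423 mcg/mL.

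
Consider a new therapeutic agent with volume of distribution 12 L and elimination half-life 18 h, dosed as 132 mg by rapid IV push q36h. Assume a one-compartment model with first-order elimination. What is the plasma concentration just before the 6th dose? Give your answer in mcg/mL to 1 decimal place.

f = (1/2)^(τ/t½) = (1/2)^(36/18) ≈ 0.2500.
C₀ = D/Vd = 132/12 ≈ 11.000 mcg/mL.
Before the 6th dose, 5 doses have been given. Superposition: Cmin = C₀·(f + f² + … + f^5).
≈ 11.000 × (0.2500 + 0.0625 + 0.0156 + 0.0039 + 0.0010) ≈ 11.000 × 0.3330 ≈ 3.663 mcg/mL.

3.7 mcg/mL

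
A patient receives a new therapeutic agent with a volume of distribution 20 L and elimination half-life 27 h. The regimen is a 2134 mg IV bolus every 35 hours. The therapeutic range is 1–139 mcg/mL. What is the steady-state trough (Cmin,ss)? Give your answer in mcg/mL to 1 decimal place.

73.3 mcg/mL

k = ln2/t½ = ln2/27 ≈ 0.025672 h⁻¹; fraction remaining f = e^(−kτ) = e^(−0.025672×35) ≈ 0.4072.
Accumulation ratio R = 1/(1 − f) ≈ 1/0.5928 ≈ 1.6869.
Single-dose peak C₀ = D/Vd = 2134/20 ≈ 106.700 mcg/mL.
Steady-state peak Cmax,ss = C₀·R ≈ 106.700 × 1.6869 ≈ 179.992 mcg/mL.
One interval later, Cmin,ss = Cmax,ss·e^(−kτ) ≈ 179.992 × 0.4072 ≈ 73.293 mcg/mL.
Trough 73.3 mcg/mL vs MEC 1 mcg/mL: adequate.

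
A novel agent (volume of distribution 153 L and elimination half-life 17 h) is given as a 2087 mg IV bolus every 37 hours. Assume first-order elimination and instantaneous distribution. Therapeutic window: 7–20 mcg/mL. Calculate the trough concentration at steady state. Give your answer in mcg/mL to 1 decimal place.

3.9 mcg/mL

τ/t½ = 37/17 ≈ 2.1765, so fraction remaining f = (1/2)^(37/17) ≈ 0.2212.
At steady state, accumulation factor R = 1/(1 − e^(−kτ)) ≈ 1.2840.
Each bolus raises the concentration by D/Vd = 2087/153 ≈ 13.641 mcg/mL.
Steady-state peak Cmax,ss = C₀·R ≈ 13.641 × 1.2840 ≈ 17.515 mcg/mL.
One interval later, Cmin,ss = Cmax,ss·e^(−kτ) ≈ 17.515 × 0.2212 ≈ 3.874 mcg/mL.
Trough 3.9 mcg/mL vs MEC 7 mcg/mL: subtherapeutic.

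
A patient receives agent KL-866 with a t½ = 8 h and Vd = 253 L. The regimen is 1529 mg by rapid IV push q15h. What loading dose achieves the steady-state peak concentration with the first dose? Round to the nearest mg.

2102 mg

f = (1/2)^(15/8) ≈ 0.272627; accumulation ratio R = 1/(1−f) ≈ 1.37481.
Loading dose to hit Cmax,ss on first dose: D_load = D_maint·R ≈ 1529 × 1.37481 ≈ 2102.08 mg.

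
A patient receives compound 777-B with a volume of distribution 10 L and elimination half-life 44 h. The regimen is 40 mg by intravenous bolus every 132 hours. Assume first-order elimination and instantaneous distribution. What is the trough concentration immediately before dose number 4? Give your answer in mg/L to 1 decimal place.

f = (1/2)^(τ/t½) = (1/2)^(132/44) ≈ 0.1250.
C₀ = D/Vd = 40/10 ≈ 4.000 mg/L.
Before the 4th dose, 3 doses have been given. Superposition: Cmin = C₀·(f + f² + … + f^3).
≈ 4.000 × (0.1250 + 0.0156 + 0.0020) ≈ 4.000 × 0.1426 ≈ 0.570 mg/L.

0.6 mg/L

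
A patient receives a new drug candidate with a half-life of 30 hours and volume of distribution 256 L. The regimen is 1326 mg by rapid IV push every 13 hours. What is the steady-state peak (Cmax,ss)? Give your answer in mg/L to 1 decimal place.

Over one 13-h interval, 13/30 ≈ 0.43333 half-lives elapse, leaving f ≈ 0.7405 of each dose.
Accumulation ratio R = 1/(1 − f) ≈ 1/0.2595 ≈ 3.8536.
Each bolus raises the concentration by D/Vd = 1326/256 ≈ 5.180 mg/L.
Cmax,ss = C₀/(1 − f) ≈ 5.180/0.2595 ≈ 19.961 mg/L.

20.0 mg/L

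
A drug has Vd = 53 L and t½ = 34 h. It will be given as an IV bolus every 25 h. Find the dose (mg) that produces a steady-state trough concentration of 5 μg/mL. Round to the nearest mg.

176 mg

τ/t½ = 25/34 ≈ 0.73529, so f = (1/2)^(25/34) ≈ 0.600696.
Cmin,ss = (D/Vd)·f/(1−f), so D = Cmin,ss·Vd·(1−f)/f.
D = 5 × 53 × (1−f)/f ≈ 5 × 53 × 0.66474 ≈ 176.16 mg.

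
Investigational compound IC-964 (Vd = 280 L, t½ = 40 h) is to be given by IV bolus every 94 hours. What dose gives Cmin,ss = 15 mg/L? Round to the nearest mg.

τ/t½ = 94/40 ≈ 2.35, so f = (1/2)^(94/40) ≈ 0.196146.
Cmin,ss = (D/Vd)·f/(1−f), so D = Cmin,ss·Vd·(1−f)/f.
D = 15 × 280 × (1−f)/f ≈ 15 × 280 × 4.09824 ≈ 17212.61 mg.

17213 mg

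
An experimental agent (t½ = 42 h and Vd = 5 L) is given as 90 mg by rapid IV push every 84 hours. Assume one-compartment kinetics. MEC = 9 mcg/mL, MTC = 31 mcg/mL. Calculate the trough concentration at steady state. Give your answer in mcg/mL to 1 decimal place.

τ = 84 h = 2 half-lives, so f = (1/2)^2 = 0.25.
Accumulation ratio R = 1/(1 − f) = 1/0.75 = 4/3.
Single-dose peak C₀ = D/Vd = 90/5 = 18 mcg/mL.
Steady-state peak Cmax,ss = C₀·R = 18 × 4/3 ≈ 24.000 mcg/mL.
Steady-state trough Cmin,ss = Cmax,ss·f ≈ 24.000 × 0.25 ≈ 6.000 mcg/mL.
Trough 6.0 mcg/mL vs MEC 9 mcg/mL: subtherapeutic.

6.0 mcg/mL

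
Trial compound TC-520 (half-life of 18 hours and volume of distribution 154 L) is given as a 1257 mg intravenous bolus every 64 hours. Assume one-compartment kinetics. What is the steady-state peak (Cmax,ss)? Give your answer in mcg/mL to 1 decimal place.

Over one 64-h interval, 64/18 ≈ 3.5556 half-lives elapse, leaving f ≈ 0.0850 of each dose.
Accumulation ratio R = 1/(1 − f) ≈ 1/0.9150 ≈ 1.0929.
Each bolus raises the concentration by D/Vd = 1257/154 ≈ 8.162 mcg/mL.
Steady-state peak Cmax,ss = C₀·R ≈ 8.162 × 1.0929 ≈ 8.920 mcg/mL.

8.9 mcg/mL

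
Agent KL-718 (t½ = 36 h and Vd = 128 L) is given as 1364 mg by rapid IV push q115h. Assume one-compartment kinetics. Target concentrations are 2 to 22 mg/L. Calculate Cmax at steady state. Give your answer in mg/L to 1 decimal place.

12.0 mg/L

Over one 115-h interval, 115/36 ≈ 3.1944 half-lives elapse, leaving f ≈ 0.1092 of each dose.
Accumulation ratio R = 1/(1 − f) ≈ 1/0.8908 ≈ 1.1226.
Single-dose peak C₀ = D/Vd = 1364/128 ≈ 10.656 mg/L.
Steady-state peak Cmax,ss = C₀·R ≈ 10.656 × 1.1226 ≈ 11.962 mg/L.
Peak 12.0 mg/L vs MTC 22 mg/L: below toxic threshold.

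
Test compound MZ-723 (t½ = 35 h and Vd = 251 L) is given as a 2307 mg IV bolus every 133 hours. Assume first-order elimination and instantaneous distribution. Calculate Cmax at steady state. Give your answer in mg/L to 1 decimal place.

τ/t½ = 133/35 ≈ 3.8, so fraction remaining f = (1/2)^(133/35) ≈ 0.0718.
At steady state, accumulation factor R = 1/(1 − e^(−kτ)) ≈ 1.0774.
Each bolus raises the concentration by D/Vd = 2307/251 ≈ 9.191 mg/L.
Steady-state peak Cmax,ss = C₀·R ≈ 9.191 × 1.0774 ≈ 9.902 mg/L.

9.9 mg/L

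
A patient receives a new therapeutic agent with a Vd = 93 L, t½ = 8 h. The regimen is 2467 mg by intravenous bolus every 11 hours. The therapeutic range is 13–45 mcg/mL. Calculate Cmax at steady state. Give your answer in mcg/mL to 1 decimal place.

τ/t½ = 11/8 ≈ 1.375, so fraction remaining f = (1/2)^(11/8) ≈ 0.3856.
At steady state, accumulation factor R = 1/(1 − e^(−kτ)) ≈ 1.6276.
Single-dose peak C₀ = D/Vd = 2467/93 ≈ 26.527 mcg/mL.
Cmax,ss = C₀/(1 − f) ≈ 26.527/0.6144 ≈ 43.175 mcg/mL.
Peak 43.2 mcg/mL vs MTC 45 mcg/mL: below toxic threshold.

43.2 mcg/mL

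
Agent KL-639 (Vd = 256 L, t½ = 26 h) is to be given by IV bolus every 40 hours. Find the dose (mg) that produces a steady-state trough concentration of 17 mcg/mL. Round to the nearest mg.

8290 mg

τ/t½ = 40/26 ≈ 1.5385, so f = (1/2)^(40/26) ≈ 0.344252.
Cmin,ss = (D/Vd)·f/(1−f), so D = Cmin,ss·Vd·(1−f)/f.
D = 17 × 256 × (1−f)/f ≈ 17 × 256 × 1.90485 ≈ 8289.91 mg.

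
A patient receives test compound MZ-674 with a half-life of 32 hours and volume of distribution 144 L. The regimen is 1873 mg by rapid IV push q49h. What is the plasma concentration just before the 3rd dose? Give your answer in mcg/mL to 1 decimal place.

6.1 mcg/mL

f = (1/2)^(τ/t½) = (1/2)^(49/32) ≈ 0.3460.
C₀ = D/Vd = 1873/144 ≈ 13.007 mcg/mL.
Before the 3rd dose, 2 doses have been given. Superposition: Cmin = C₀·(f + f²).
≈ 13.007 × (0.3460 + 0.1197) ≈ 13.007 × 0.4657 ≈ 6.057 mcg/mL.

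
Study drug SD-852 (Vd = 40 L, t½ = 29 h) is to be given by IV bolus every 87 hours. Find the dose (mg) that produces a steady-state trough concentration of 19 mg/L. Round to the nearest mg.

τ/t½ = 87/29 ≈ 3, so f = (1/2)^(87/29) ≈ 0.125000.
Cmin,ss = (D/Vd)·f/(1−f), so D = Cmin,ss·Vd·(1−f)/f.
D = 19 × 40 × (1−f)/f ≈ 19 × 40 × 7.00000 ≈ 5320.00 mg.

5320 mg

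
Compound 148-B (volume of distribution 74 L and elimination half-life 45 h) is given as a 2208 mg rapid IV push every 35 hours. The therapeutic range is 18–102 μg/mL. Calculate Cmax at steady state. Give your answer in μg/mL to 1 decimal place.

71.6 μg/mL

τ/t½ = 35/45 ≈ 0.77778, so fraction remaining f = (1/2)^(35/45) ≈ 0.5833.
At steady state, accumulation factor R = 1/(1 − e^(−kτ)) ≈ 2.3998.
Single-dose peak C₀ = D/Vd = 2208/74 ≈ 29.838 μg/mL.
Steady-state peak Cmax,ss = C₀·R ≈ 29.838 × 2.3998 ≈ 71.605 μg/mL.
Peak 71.6 μg/mL vs MTC 102 μg/mL: below toxic threshold.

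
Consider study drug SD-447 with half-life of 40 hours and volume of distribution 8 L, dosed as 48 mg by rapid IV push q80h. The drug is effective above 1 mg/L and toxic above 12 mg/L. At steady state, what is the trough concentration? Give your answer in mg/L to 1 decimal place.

The dosing interval is 2 half-lives, so f = 2^(−2) = 0.25.
At steady state, R = 1/(1 − 0.25) = 4/3.
Single-dose peak C₀ = D/Vd = 48/8 = 6 mg/L.
Steady-state peak Cmax,ss = C₀·R = 6 × 4/3 ≈ 8.000 mg/L.
Steady-state trough Cmin,ss = Cmax,ss·f ≈ 8.000 × 0.25 ≈ 2.000 mg/L.
Trough 2.0 mg/L vs MEC 1 mg/L: adequate.

2.0 mg/L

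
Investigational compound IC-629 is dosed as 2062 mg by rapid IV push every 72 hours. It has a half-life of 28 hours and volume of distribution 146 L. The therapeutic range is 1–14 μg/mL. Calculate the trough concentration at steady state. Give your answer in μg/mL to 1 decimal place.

2.9 μg/mL

k = ln2/t½ = ln2/28 ≈ 0.024755 h⁻¹; fraction remaining f = e^(−kτ) = e^(−0.024755×72) ≈ 0.1682.
Accumulation ratio R = 1/(1 − f) ≈ 1/0.8318 ≈ 1.2022.
Single-dose peak C₀ = D/Vd = 2062/146 ≈ 14.123 μg/mL.
Cmax,ss = C₀/(1 − f) ≈ 14.123/0.8318 ≈ 16.979 μg/mL.
Steady-state trough Cmin,ss = Cmax,ss·f ≈ 16.979 × 0.1682 ≈ 2.856 μg/mL.
Trough 2.9 μg/mL vs MEC 1 μg/mL: adequate.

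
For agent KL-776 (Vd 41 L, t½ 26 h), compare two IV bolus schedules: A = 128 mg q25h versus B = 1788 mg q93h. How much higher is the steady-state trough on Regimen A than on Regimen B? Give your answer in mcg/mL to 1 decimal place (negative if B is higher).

Regimen A: f = (1/2)^(25/26) ≈ 0.5135; Cmin,ss = (128/41)·f/(1−f) ≈ 3.295 mcg/mL.
Regimen B: f = (1/2)^(93/26) ≈ 0.0838; Cmin,ss = (1788/41)·f/(1−f) ≈ 3.989 mcg/mL.
Difference ≈ 3.295 − 3.989 ≈ -0.694 mcg/mL.

-0.7 mcg/mL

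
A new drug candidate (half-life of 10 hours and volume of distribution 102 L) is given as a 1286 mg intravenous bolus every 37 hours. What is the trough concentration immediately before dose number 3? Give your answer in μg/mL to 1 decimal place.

f = (1/2)^(τ/t½) = (1/2)^(37/10) ≈ 0.0769.
C₀ = D/Vd = 1286/102 ≈ 12.608 μg/mL.
Before the 3rd dose, 2 doses have been given. Superposition: Cmin = C₀·(f + f²).
≈ 12.608 × (0.0769 + 0.0059) ≈ 12.608 × 0.0828 ≈ 1.044 μg/mL.

1.0 μg/mL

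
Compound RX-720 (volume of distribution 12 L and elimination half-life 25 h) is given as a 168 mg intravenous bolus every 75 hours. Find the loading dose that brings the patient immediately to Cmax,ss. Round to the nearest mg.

f = (1/2)^(75/25) ≈ 0.125000; accumulation ratio R = 1/(1−f) ≈ 1.14286.
Loading dose to hit Cmax,ss on first dose: D_load = D_maint·R ≈ 168 × 1.14286 ≈ 192.00 mg.

192 mg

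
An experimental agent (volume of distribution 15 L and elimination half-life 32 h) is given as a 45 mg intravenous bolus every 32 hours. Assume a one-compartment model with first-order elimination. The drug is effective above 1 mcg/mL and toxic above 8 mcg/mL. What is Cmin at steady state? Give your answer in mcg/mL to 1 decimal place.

The dosing interval is 1 half-life, so f = 2^(−1) = 0.5.
Accumulation ratio R = 1/(1 − f) = 1/0.5 = 2/1.
Single-dose peak C₀ = D/Vd = 45/15 = 3 mcg/mL.
Steady-state peak Cmax,ss = C₀·R = 3 × 2/1 ≈ 6.000 mcg/mL.
Steady-state trough Cmin,ss = Cmax,ss·f ≈ 6.000 × 0.5 ≈ 3.000 mcg/mL.
Trough 3.0 mcg/mL vs MEC 1 mcg/mL: adequate.

3.0 mcg/mL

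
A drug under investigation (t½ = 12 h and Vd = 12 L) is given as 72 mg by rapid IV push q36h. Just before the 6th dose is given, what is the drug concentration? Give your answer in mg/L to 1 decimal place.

0.9 mg/L

f = (1/2)^(τ/t½) = (1/2)^(36/12) ≈ 0.1250.
C₀ = D/Vd = 72/12 ≈ 6.000 mg/L.
Before the 6th dose, 5 doses have been given. Superposition: Cmin = C₀·(f + f² + … + f^5).
≈ 6.000 × (0.1250 + 0.0156 + 0.0020 + 0.0002 + 0.0000) ≈ 6.000 × 0.1428 ≈ 0.857 mg/L.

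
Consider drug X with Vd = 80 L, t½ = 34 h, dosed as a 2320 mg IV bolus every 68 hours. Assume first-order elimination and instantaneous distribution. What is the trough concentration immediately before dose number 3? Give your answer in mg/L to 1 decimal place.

9.1 mg/L

f = (1/2)^(τ/t½) = (1/2)^(68/34) ≈ 0.2500.
C₀ = D/Vd = 2320/80 ≈ 29.000 mg/L.
Before the 3rd dose, 2 doses have been given. Superposition: Cmin = C₀·(f + f²).
≈ 29.000 × (0.2500 + 0.0625) ≈ 29.000 × 0.3125 ≈ 9.062 mg/L.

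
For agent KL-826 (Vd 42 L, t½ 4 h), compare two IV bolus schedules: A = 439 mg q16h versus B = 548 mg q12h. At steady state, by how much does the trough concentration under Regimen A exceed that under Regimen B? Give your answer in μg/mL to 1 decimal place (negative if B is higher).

-1.2 μg/mL

Regimen A: f = (1/2)^(16/4) ≈ 0.0625; Cmin,ss = (439/42)·f/(1−f) ≈ 0.697 μg/mL.
Regimen B: f = (1/2)^(12/4) ≈ 0.1250; Cmin,ss = (548/42)·f/(1−f) ≈ 1.864 μg/mL.
Difference ≈ 0.697 − 1.864 ≈ -1.167 μg/mL.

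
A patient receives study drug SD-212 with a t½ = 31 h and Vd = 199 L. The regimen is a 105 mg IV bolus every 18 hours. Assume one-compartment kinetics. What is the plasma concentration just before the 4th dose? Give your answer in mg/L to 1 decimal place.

0.7 mg/L

f = (1/2)^(τ/t½) = (1/2)^(18/31) ≈ 0.6687.
C₀ = D/Vd = 105/199 ≈ 0.528 mg/L.
Before the 4th dose, 3 doses have been given. Superposition: Cmin = C₀·(f + f² + … + f^3).
≈ 0.528 × (0.6687 + 0.4472 + 0.2990) ≈ 0.528 × 1.4149 ≈ 0.747 mg/L.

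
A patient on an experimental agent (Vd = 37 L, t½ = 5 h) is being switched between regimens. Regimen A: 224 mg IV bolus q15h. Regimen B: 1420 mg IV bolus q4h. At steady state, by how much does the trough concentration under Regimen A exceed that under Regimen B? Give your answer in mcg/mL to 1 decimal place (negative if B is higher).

Regimen A: f = (1/2)^(15/5) ≈ 0.1250; Cmin,ss = (224/37)·f/(1−f) ≈ 0.865 mcg/mL.
Regimen B: f = (1/2)^(4/5) ≈ 0.5743; Cmin,ss = (1420/37)·f/(1−f) ≈ 51.775 mcg/mL.
Difference ≈ 0.865 − 51.775 ≈ -50.910 mcg/mL.

-50.9 mcg/mL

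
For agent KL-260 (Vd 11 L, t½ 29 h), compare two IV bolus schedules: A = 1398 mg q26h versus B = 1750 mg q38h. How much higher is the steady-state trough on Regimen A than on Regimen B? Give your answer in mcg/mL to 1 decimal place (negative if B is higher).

40.0 mcg/mL

Regimen A: f = (1/2)^(26/29) ≈ 0.5372; Cmin,ss = (1398/11)·f/(1−f) ≈ 147.522 mcg/mL.
Regimen B: f = (1/2)^(38/29) ≈ 0.4032; Cmin,ss = (1750/11)·f/(1−f) ≈ 107.482 mcg/mL.
Difference ≈ 147.522 − 107.482 ≈ 40.040 mcg/mL.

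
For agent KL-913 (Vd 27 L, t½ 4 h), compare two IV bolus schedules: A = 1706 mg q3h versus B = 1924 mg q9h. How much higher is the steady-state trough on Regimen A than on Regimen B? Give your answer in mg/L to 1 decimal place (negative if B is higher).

73.7 mg/L

Regimen A: f = (1/2)^(3/4) ≈ 0.5946; Cmin,ss = (1706/27)·f/(1−f) ≈ 92.674 mg/L.
Regimen B: f = (1/2)^(9/4) ≈ 0.2102; Cmin,ss = (1924/27)·f/(1−f) ≈ 18.965 mg/L.
Difference ≈ 92.674 − 18.965 ≈ 73.709 mg/L.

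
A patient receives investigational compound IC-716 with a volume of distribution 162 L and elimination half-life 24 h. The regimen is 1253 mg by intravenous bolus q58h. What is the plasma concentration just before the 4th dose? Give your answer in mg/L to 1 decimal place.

f = (1/2)^(τ/t½) = (1/2)^(58/24) ≈ 0.1873.
C₀ = D/Vd = 1253/162 ≈ 7.735 mg/L.
Before the 4th dose, 3 doses have been given. Superposition: Cmin = C₀·(f + f² + … + f^3).
≈ 7.735 × (0.1873 + 0.0351 + 0.0066) ≈ 7.735 × 0.2290 ≈ 1.771 mg/L.

1.8 mg/L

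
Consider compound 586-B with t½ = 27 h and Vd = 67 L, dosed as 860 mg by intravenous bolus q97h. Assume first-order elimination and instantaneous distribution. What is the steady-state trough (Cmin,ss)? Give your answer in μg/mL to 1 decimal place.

τ/t½ = 97/27 ≈ 3.5926, so fraction remaining f = (1/2)^(97/27) ≈ 0.0829.
At steady state, accumulation factor R = 1/(1 − e^(−kτ)) ≈ 1.0904.
Single-dose peak C₀ = D/Vd = 860/67 ≈ 12.836 μg/mL.
Cmax,ss = C₀/(1 − f) ≈ 12.836/0.9171 ≈ 13.996 μg/mL.
Steady-state trough Cmin,ss = Cmax,ss·f ≈ 13.996 × 0.0829 ≈ 1.160 μg/mL.

1.2 μg/mL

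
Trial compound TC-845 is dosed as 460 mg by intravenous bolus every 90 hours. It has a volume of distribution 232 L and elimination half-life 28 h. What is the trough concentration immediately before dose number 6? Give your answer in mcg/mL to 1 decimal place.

0.2 mcg/mL

f = (1/2)^(τ/t½) = (1/2)^(90/28) ≈ 0.1077.
C₀ = D/Vd = 460/232 ≈ 1.983 mcg/mL.
Before the 6th dose, 5 doses have been given. Superposition: Cmin = C₀·(f + f² + … + f^5).
≈ 1.983 × (0.1077 + 0.0116 + 0.0012 + 0.0001 + 0.0000) ≈ 1.983 × 0.1206 ≈ 0.239 mcg/mL.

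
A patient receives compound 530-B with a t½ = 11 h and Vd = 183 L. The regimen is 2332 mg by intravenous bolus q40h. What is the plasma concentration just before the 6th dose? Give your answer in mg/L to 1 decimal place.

1.1 mg/L

f = (1/2)^(τ/t½) = (1/2)^(40/11) ≈ 0.0804.
C₀ = D/Vd = 2332/183 ≈ 12.743 mg/L.
Before the 6th dose, 5 doses have been given. Superposition: Cmin = C₀·(f + f² + … + f^5).
≈ 12.743 × (0.0804 + 0.0065 + 0.0005 + 0.0000 + 0.0000) ≈ 12.743 × 0.0874 ≈ 1.114 mg/L.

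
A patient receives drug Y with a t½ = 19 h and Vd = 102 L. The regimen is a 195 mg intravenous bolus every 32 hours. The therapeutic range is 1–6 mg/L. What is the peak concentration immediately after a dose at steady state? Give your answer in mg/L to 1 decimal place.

k = ln2/t½ = ln2/19 ≈ 0.036481 h⁻¹; fraction remaining f = e^(−kτ) = e^(−0.036481×32) ≈ 0.3112.
At steady state, accumulation factor R = 1/(1 − e^(−kτ)) ≈ 1.4518.
Each bolus raises the concentration by D/Vd = 195/102 ≈ 1.912 mg/L.
Steady-state peak Cmax,ss = C₀·R ≈ 1.912 × 1.4518 ≈ 2.776 mg/L.
Peak 2.8 mg/L vs MTC 6 mg/L: below toxic threshold.

2.8 mg/L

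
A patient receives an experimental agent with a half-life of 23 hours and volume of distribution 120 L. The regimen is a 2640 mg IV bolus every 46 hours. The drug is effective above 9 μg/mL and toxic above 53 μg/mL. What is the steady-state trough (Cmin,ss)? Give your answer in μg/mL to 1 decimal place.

7.3 μg/mL

The dosing interval is 2 half-lives, so f = 2^(−2) = 0.25.
At steady state, R = 1/(1 − 0.25) = 4/3.
Single-dose peak C₀ = D/Vd = 2640/120 = 22 μg/mL.
Steady-state peak Cmax,ss = C₀·R = 22 × 4/3 ≈ 29.333 μg/mL.
Steady-state trough Cmin,ss = Cmax,ss·f ≈ 29.333 × 0.25 ≈ 7.333 μg/mL.
Trough 7.3 μg/mL vs MEC 9 μg/mL: subtherapeutic.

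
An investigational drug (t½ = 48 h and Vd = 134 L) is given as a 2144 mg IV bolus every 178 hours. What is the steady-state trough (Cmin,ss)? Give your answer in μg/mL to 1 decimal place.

τ/t½ = 178/48 ≈ 3.7083, so fraction remaining f = (1/2)^(178/48) ≈ 0.0765.
Single-dose peak C₀ = D/Vd = 2144/134 ≈ 16.000 μg/mL.
Steady-state trough Cmin,ss = C₀·f/(1−f) ≈ 16.000 × 0.0765/0.9235 ≈ 1.325 μg/mL.

1.3 μg/mL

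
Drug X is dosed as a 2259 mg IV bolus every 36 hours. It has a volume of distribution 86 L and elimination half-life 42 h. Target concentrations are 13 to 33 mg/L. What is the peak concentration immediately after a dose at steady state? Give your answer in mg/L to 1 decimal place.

58.6 mg/L

τ/t½ = 36/42 ≈ 0.85714, so fraction remaining f = (1/2)^(36/42) ≈ 0.5520.
Accumulation ratio R = 1/(1 − f) ≈ 1/0.4480 ≈ 2.2321.
Single-dose peak C₀ = D/Vd = 2259/86 ≈ 26.267 mg/L.
Cmax,ss = C₀/(1 − f) ≈ 26.267/0.4480 ≈ 58.632 mg/L.
Peak 58.6 mg/L vs MTC 33 mg/L: exceeds toxic threshold.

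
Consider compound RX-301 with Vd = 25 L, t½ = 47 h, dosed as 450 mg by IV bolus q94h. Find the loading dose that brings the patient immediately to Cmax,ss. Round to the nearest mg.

600 mg

f = (1/2)^(94/47) ≈ 0.250000; accumulation ratio R = 1/(1−f) ≈ 1.33333.
Loading dose to hit Cmax,ss on first dose: D_load = D_maint·R ≈ 450 × 1.33333 ≈ 600.00 mg.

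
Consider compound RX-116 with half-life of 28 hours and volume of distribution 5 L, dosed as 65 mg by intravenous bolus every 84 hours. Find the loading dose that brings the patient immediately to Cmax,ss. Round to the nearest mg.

f = (1/2)^(84/28) ≈ 0.125000; accumulation ratio R = 1/(1−f) ≈ 1.14286.
Loading dose to hit Cmax,ss on first dose: D_load = D_maint·R ≈ 65 × 1.14286 ≈ 74.29 mg.

74 mg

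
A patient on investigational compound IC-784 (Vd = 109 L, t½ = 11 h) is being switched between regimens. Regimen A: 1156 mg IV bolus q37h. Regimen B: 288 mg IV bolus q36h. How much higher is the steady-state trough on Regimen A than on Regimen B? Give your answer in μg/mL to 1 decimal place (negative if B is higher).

0.8 μg/mL

Regimen A: f = (1/2)^(37/11) ≈ 0.0972; Cmin,ss = (1156/109)·f/(1−f) ≈ 1.142 μg/mL.
Regimen B: f = (1/2)^(36/11) ≈ 0.1035; Cmin,ss = (288/109)·f/(1−f) ≈ 0.305 μg/mL.
Difference ≈ 1.142 − 0.305 ≈ 0.837 μg/mL.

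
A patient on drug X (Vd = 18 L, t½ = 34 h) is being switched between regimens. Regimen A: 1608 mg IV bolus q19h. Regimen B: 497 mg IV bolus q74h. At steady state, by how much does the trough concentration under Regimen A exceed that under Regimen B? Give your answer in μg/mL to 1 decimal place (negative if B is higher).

Regimen A: f = (1/2)^(19/34) ≈ 0.6789; Cmin,ss = (1608/18)·f/(1−f) ≈ 188.877 μg/mL.
Regimen B: f = (1/2)^(74/34) ≈ 0.2212; Cmin,ss = (497/18)·f/(1−f) ≈ 7.842 μg/mL.
Difference ≈ 188.877 − 7.842 ≈ 181.035 μg/mL.

181.0 μg/mL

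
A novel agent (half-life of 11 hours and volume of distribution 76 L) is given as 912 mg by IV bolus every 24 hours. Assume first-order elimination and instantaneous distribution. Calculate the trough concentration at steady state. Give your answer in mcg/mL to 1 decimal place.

τ/t½ = 24/11 ≈ 2.1818, so fraction remaining f = (1/2)^(24/11) ≈ 0.2204.
Accumulation ratio R = 1/(1 − f) ≈ 1/0.7796 ≈ 1.2827.
Single-dose peak C₀ = D/Vd = 912/76 ≈ 12.000 mcg/mL.
Cmax,ss = C₀/(1 − f) ≈ 12.000/0.7796 ≈ 15.393 mcg/mL.
One interval later, Cmin,ss = Cmax,ss·e^(−kτ) ≈ 15.393 × 0.2204 ≈ 3.393 mcg/mL.

3.4 mcg/mL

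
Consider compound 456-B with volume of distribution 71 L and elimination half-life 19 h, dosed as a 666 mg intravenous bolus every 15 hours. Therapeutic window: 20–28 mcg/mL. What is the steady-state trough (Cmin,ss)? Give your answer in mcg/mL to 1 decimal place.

Over one 15-h interval, 15/19 ≈ 0.78947 half-lives elapse, leaving f ≈ 0.5786 of each dose.
Accumulation ratio R = 1/(1 − f) ≈ 1/0.4214 ≈ 2.3730.
Single-dose peak C₀ = D/Vd = 666/71 ≈ 9.380 mcg/mL.
Steady-state peak Cmax,ss = C₀·R ≈ 9.380 × 2.3730 ≈ 22.259 mcg/mL.
One interval later, Cmin,ss = Cmax,ss·e^(−kτ) ≈ 22.259 × 0.5786 ≈ 12.879 mcg/mL.
Trough 12.9 mcg/mL vs MEC 20 mcg/mL: subtherapeutic.

12.9 mcg/mL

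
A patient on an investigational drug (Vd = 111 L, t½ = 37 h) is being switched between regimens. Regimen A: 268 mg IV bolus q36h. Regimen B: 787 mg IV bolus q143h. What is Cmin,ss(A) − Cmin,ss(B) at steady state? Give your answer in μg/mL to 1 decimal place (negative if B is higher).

2.0 μg/mL

Regimen A: f = (1/2)^(36/37) ≈ 0.5095; Cmin,ss = (268/111)·f/(1−f) ≈ 2.508 μg/mL.
Regimen B: f = (1/2)^(143/37) ≈ 0.0686; Cmin,ss = (787/111)·f/(1−f) ≈ 0.522 μg/mL.
Difference ≈ 2.508 − 0.522 ≈ 1.986 μg/mL.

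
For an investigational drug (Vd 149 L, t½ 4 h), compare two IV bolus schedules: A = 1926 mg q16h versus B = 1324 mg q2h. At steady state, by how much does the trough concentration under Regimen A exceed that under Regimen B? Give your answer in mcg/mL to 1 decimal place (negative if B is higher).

-20.6 mcg/mL

Regimen A: f = (1/2)^(16/4) ≈ 0.0625; Cmin,ss = (1926/149)·f/(1−f) ≈ 0.862 mcg/mL.
Regimen B: f = (1/2)^(2/4) ≈ 0.7071; Cmin,ss = (1324/149)·f/(1−f) ≈ 21.452 mcg/mL.
Difference ≈ 0.862 − 21.452 ≈ -20.590 mcg/mL.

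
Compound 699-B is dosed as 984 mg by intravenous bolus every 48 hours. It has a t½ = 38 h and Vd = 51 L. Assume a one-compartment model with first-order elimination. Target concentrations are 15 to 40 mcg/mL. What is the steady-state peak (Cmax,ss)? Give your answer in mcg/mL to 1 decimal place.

Over one 48-h interval, 48/38 ≈ 1.2632 half-lives elapse, leaving f ≈ 0.4166 of each dose.
At steady state, accumulation factor R = 1/(1 − e^(−kτ)) ≈ 1.7141.
Each bolus raises the concentration by D/Vd = 984/51 ≈ 19.294 mcg/mL.
Steady-state peak Cmax,ss = C₀·R ≈ 19.294 × 1.7141 ≈ 33.072 mcg/mL.
Peak 33.1 mcg/mL vs MTC 40 mcg/mL: below toxic threshold.

33.1 mcg/mL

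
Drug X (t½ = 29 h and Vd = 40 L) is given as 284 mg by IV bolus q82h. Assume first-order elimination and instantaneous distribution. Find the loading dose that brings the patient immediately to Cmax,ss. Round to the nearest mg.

f = (1/2)^(82/29) ≈ 0.140868; accumulation ratio R = 1/(1−f) ≈ 1.16397.
Loading dose to hit Cmax,ss on first dose: D_load = D_maint·R ≈ 284 × 1.16397 ≈ 330.57 mg.

331 mg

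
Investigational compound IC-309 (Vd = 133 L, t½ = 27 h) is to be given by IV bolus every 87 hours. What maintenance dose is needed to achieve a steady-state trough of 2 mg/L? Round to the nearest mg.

τ/t½ = 87/27 ≈ 3.2222, so f = (1/2)^(87/27) ≈ 0.107155.
Cmin,ss = (D/Vd)·f/(1−f), so D = Cmin,ss·Vd·(1−f)/f.
D = 2 × 133 × (1−f)/f ≈ 2 × 133 × 8.33228 ≈ 2216.39 mg.

2216 mg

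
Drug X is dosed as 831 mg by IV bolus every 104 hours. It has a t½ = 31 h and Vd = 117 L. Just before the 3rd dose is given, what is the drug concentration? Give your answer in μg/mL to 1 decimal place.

0.8 μg/mL

f = (1/2)^(τ/t½) = (1/2)^(104/31) ≈ 0.0977.
C₀ = D/Vd = 831/117 ≈ 7.103 μg/mL.
Before the 3rd dose, 2 doses have been given. Superposition: Cmin = C₀·(f + f²).
≈ 7.103 × (0.0977 + 0.0095) ≈ 7.103 × 0.1072 ≈ 0.761 μg/mL.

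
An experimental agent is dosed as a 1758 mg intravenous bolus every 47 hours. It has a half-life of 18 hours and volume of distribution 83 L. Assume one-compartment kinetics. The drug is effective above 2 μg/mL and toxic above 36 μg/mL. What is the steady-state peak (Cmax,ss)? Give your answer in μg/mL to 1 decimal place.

Over one 47-h interval, 47/18 ≈ 2.6111 half-lives elapse, leaving f ≈ 0.1637 of each dose.
At steady state, accumulation factor R = 1/(1 − e^(−kτ)) ≈ 1.1957.
Each bolus raises the concentration by D/Vd = 1758/83 ≈ 21.181 μg/mL.
Cmax,ss = C₀/(1 − f) ≈ 21.181/0.8363 ≈ 25.327 μg/mL.
Peak 25.3 μg/mL vs MTC 36 μg/mL: below toxic threshold.

25.3 μg/mL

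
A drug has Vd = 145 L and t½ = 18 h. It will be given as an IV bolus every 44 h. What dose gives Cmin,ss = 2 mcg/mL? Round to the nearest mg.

τ/t½ = 44/18 ≈ 2.4444, so f = (1/2)^(44/18) ≈ 0.183717.
Cmin,ss = (D/Vd)·f/(1−f), so D = Cmin,ss·Vd·(1−f)/f.
D = 2 × 145 × (1−f)/f ≈ 2 × 145 × 4.44315 ≈ 1288.51 mg.

1289 mg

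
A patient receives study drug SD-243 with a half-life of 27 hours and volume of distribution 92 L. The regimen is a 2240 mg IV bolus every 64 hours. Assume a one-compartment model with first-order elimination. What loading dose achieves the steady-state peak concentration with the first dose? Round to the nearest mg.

f = (1/2)^(64/27) ≈ 0.193396; accumulation ratio R = 1/(1−f) ≈ 1.23977.
Loading dose to hit Cmax,ss on first dose: D_load = D_maint·R ≈ 2240 × 1.23977 ≈ 2777.08 mg.

2777 mg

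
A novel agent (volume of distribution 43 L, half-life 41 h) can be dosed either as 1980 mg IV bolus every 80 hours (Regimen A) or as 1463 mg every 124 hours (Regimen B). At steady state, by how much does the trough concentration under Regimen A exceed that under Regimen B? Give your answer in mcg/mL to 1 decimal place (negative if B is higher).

11.3 mcg/mL

Regimen A: f = (1/2)^(80/41) ≈ 0.2586; Cmin,ss = (1980/43)·f/(1−f) ≈ 16.061 mcg/mL.
Regimen B: f = (1/2)^(124/41) ≈ 0.1229; Cmin,ss = (1463/43)·f/(1−f) ≈ 4.767 mcg/mL.
Difference ≈ 16.061 − 4.767 ≈ 11.294 mcg/mL.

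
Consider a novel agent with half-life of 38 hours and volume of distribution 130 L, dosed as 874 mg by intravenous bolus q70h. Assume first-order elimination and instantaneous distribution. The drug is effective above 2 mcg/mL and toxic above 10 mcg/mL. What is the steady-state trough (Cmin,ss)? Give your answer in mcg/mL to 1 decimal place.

2.6 mcg/mL

k = ln2/t½ = ln2/38 ≈ 0.018241 h⁻¹; fraction remaining f = e^(−kτ) = e^(−0.018241×70) ≈ 0.2789.
Accumulation ratio R = 1/(1 − f) ≈ 1/0.7211 ≈ 1.3868.
Each bolus raises the concentration by D/Vd = 874/130 ≈ 6.723 mcg/mL.
Steady-state peak Cmax,ss = C₀·R ≈ 6.723 × 1.3868 ≈ 9.323 mcg/mL.
One interval later, Cmin,ss = Cmax,ss·e^(−kτ) ≈ 9.323 × 0.2789 ≈ 2.600 mcg/mL.
Trough 2.6 mcg/mL vs MEC 2 mcg/mL: adequate.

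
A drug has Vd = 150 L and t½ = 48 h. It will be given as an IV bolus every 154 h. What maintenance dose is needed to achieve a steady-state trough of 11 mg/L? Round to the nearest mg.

τ/t½ = 154/48 ≈ 3.2083, so f = (1/2)^(154/48) ≈ 0.108192.
Cmin,ss = (D/Vd)·f/(1−f), so D = Cmin,ss·Vd·(1−f)/f.
D = 11 × 150 × (1−f)/f ≈ 11 × 150 × 8.24283 ≈ 13600.67 mg.

13601 mg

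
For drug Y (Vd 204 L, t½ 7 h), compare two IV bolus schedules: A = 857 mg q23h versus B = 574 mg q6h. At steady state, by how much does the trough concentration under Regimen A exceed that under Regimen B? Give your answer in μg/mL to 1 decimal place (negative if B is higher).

-3.0 μg/mL

Regimen A: f = (1/2)^(23/7) ≈ 0.1025; Cmin,ss = (857/204)·f/(1−f) ≈ 0.480 μg/mL.
Regimen B: f = (1/2)^(6/7) ≈ 0.5520; Cmin,ss = (574/204)·f/(1−f) ≈ 3.467 μg/mL.
Difference ≈ 0.480 − 3.467 ≈ -2.987 μg/mL.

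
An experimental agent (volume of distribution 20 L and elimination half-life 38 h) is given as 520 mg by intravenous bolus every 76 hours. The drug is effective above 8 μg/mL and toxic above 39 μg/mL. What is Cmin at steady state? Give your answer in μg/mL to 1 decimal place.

8.7 μg/mL

τ = 76 h = 2 half-lives, so f = (1/2)^2 = 0.25.
Accumulation ratio R = 1/(1 − f) = 1/0.75 = 4/3.
Single-dose peak C₀ = D/Vd = 520/20 = 26 μg/mL.
Steady-state peak Cmax,ss = C₀·R = 26 × 4/3 ≈ 34.667 μg/mL.
Steady-state trough Cmin,ss = Cmax,ss·f ≈ 34.667 × 0.25 ≈ 8.667 μg/mL.
Trough 8.7 μg/mL vs MEC 8 μg/mL: adequate.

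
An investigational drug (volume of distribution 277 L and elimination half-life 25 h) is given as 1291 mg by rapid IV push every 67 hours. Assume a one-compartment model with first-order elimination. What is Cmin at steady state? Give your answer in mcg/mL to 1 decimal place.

τ/t½ = 67/25 ≈ 2.68, so fraction remaining f = (1/2)^(67/25) ≈ 0.1560.
Accumulation ratio R = 1/(1 − f) ≈ 1/0.8440 ≈ 1.1848.
Single-dose peak C₀ = D/Vd = 1291/277 ≈ 4.661 mcg/mL.
Steady-state peak Cmax,ss = C₀·R ≈ 4.661 × 1.1848 ≈ 5.522 mcg/mL.
One interval later, Cmin,ss = Cmax,ss·e^(−kτ) ≈ 5.522 × 0.1560 ≈ 0.861 mcg/mL.

0.9 mcg/mL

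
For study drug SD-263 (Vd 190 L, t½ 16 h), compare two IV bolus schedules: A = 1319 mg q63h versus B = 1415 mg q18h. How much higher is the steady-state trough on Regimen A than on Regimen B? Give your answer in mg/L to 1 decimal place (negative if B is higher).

Regimen A: f = (1/2)^(63/16) ≈ 0.0653; Cmin,ss = (1319/190)·f/(1−f) ≈ 0.485 mg/L.
Regimen B: f = (1/2)^(18/16) ≈ 0.4585; Cmin,ss = (1415/190)·f/(1−f) ≈ 6.306 mg/L.
Difference ≈ 0.485 − 6.306 ≈ -5.821 mg/L.

-5.8 mg/L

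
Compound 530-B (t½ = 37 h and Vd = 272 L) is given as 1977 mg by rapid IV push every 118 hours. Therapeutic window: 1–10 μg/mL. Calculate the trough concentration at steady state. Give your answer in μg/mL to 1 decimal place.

0.9 μg/mL

τ/t½ = 118/37 ≈ 3.1892, so fraction remaining f = (1/2)^(118/37) ≈ 0.1096.
Accumulation ratio R = 1/(1 − f) ≈ 1/0.8904 ≈ 1.1231.
Each bolus raises the concentration by D/Vd = 1977/272 ≈ 7.268 μg/mL.
Steady-state peak Cmax,ss = C₀·R ≈ 7.268 × 1.1231 ≈ 8.163 μg/mL.
Steady-state trough Cmin,ss = Cmax,ss·f ≈ 8.163 × 0.1096 ≈ 0.895 μg/mL.
Trough 0.9 μg/mL vs MEC 1 μg/mL: subtherapeutic.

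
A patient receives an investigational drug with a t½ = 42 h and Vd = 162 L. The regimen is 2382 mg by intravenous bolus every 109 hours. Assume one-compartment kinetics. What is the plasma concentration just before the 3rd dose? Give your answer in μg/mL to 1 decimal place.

f = (1/2)^(τ/t½) = (1/2)^(109/42) ≈ 0.1655.
C₀ = D/Vd = 2382/162 ≈ 14.704 μg/mL.
Before the 3rd dose, 2 doses have been given. Superposition: Cmin = C₀·(f + f²).
≈ 14.704 × (0.1655 + 0.0274) ≈ 14.704 × 0.1929 ≈ 2.836 μg/mL.

2.8 μg/mL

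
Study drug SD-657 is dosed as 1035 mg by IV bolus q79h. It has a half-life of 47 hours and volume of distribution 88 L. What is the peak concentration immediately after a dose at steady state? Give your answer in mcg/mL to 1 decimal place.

17.1 mcg/mL

k = ln2/t½ = ln2/47 ≈ 0.014748 h⁻¹; fraction remaining f = e^(−kτ) = e^(−0.014748×79) ≈ 0.3119.
Accumulation ratio R = 1/(1 − f) ≈ 1/0.6881 ≈ 1.4533.
Each bolus raises the concentration by D/Vd = 1035/88 ≈ 11.761 mcg/mL.
Cmax,ss = C₀/(1 − f) ≈ 11.761/0.6881 ≈ 17.092 mcg/mL.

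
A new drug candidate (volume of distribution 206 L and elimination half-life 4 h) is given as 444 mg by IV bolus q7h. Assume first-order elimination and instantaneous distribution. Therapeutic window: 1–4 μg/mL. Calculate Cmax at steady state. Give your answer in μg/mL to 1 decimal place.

τ/t½ = 7/4 ≈ 1.75, so fraction remaining f = (1/2)^(7/4) ≈ 0.2973.
Accumulation ratio R = 1/(1 − f) ≈ 1/0.7027 ≈ 1.4231.
Single-dose peak C₀ = D/Vd = 444/206 ≈ 2.155 μg/mL.
Cmax,ss = C₀/(1 − f) ≈ 2.155/0.7027 ≈ 3.067 μg/mL.
Peak 3.1 μg/mL vs MTC 4 μg/mL: below toxic threshold.

3.1 μg/mL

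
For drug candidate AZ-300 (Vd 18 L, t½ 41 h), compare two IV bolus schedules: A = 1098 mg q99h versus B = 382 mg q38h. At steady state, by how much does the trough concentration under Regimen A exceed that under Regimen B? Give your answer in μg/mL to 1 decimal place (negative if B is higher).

Regimen A: f = (1/2)^(99/41) ≈ 0.1876; Cmin,ss = (1098/18)·f/(1−f) ≈ 14.086 μg/mL.
Regimen B: f = (1/2)^(38/41) ≈ 0.5260; Cmin,ss = (382/18)·f/(1−f) ≈ 23.550 μg/mL.
Difference ≈ 14.086 − 23.550 ≈ -9.464 μg/mL.

-9.5 μg/mL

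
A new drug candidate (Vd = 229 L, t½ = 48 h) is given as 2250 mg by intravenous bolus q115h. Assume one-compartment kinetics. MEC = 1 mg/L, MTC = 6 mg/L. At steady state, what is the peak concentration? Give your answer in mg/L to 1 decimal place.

12.1 mg/L

Over one 115-h interval, 115/48 ≈ 2.3958 half-lives elapse, leaving f ≈ 0.1900 of each dose.
Accumulation ratio R = 1/(1 − f) ≈ 1/0.8100 ≈ 1.2346.
Single-dose peak C₀ = D/Vd = 2250/229 ≈ 9.825 mg/L.
Steady-state peak Cmax,ss = C₀·R ≈ 9.825 × 1.2346 ≈ 12.130 mg/L.
Peak 12.1 mg/L vs MTC 6 mg/L: exceeds toxic threshold.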